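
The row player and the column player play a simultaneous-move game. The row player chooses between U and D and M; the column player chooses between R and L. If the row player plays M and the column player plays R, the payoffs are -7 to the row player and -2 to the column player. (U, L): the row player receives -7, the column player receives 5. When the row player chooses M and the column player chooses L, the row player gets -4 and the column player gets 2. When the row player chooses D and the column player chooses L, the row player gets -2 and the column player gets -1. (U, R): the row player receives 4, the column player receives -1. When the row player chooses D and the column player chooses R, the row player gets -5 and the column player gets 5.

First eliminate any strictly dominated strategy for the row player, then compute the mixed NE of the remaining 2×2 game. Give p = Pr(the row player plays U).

The row player's strategy M is strictly dominated by D: -5 > -7 and -2 > -4. Eliminate M.
Set the column player's expected payoff from R equal to that from L:
  the column player's payoff from R: p·(-1) + (1−p)·5 = -6p + 5
  the column player's payoff from L: p·5 + (1−p)·(-1) = 6p - 1
  -6p + 5 = 6p - 1  ⇒  -12p = -6  ⇒  p = 1/2.

p = 1/2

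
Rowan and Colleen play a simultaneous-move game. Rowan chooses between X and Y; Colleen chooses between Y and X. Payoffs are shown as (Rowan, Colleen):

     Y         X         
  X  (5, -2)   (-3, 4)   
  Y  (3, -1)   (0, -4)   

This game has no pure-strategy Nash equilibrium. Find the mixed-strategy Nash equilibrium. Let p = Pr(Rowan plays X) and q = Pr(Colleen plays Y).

For Colleen to be willing to mix, Colleen must be indifferent between Y and X, which pins down Rowan's mix.
  Colleen's payoff to Y: p·(-2) + (1−p)·(-1) = -p - 1
  Colleen's payoff to X: p·4 + (1−p)·(-4) = 8p - 4
  -p - 1 = 8p - 4  ⇒  -9p = -3  ⇒  p = 1/3.
Rowan's indifference between X and Y determines Colleen's mixing probability q:
  Rowan's payoff to X: q·5 + (1−q)·(-3) = 8q - 3
  Rowan's payoff to Y: q·3 + (1−q)·0 = 3q
  8q - 3 = 3q  ⇒  5q = 3  ⇒  q = 3/5.

p = 1/3, q = 3/5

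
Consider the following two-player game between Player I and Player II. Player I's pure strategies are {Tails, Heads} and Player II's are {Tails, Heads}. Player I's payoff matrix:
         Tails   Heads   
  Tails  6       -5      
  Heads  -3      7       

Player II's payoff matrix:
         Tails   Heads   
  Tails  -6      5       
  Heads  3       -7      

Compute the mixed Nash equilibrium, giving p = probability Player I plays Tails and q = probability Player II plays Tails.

Player I's mix must leave Player II indifferent between Tails and Heads.
  Player II's payoff to Tails: p·(-6) + (1−p)·3 = -9p + 3
  Player II's payoff to Heads: p·5 + (1−p)·(-7) = 12p - 7
  -9p + 3 = 12p - 7  ⇒  -21p = -10  ⇒  p = 10/21.
In a mixed equilibrium Player I is indifferent between Tails and Heads; this condition fixes q.
  Player I's payoff from Tails: q·6 + (1−q)·(-5) = 11q - 5
  Player I's payoff from Heads: q·(-3) + (1−q)·7 = -10q + 7
  11q - 5 = -10q + 7  ⇒  21q = 12  ⇒  q = 4/7.

p = 10/21, q = 4/7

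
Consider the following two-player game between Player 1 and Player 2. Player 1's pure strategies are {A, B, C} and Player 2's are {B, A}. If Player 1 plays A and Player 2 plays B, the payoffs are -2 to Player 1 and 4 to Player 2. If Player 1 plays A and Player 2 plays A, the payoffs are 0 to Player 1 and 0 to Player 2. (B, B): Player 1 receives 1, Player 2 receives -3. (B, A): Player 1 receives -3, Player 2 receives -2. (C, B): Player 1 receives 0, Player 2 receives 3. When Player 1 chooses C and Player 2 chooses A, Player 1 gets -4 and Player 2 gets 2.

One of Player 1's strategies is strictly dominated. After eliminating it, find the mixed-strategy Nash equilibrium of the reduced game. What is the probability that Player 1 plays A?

p = 1/5

Player 1's strategy C is strictly dominated by B: 1 > 0 and -3 > -4. Eliminate C.
Player 1's mix must leave Player 2 indifferent between B and A.
  Player 2's payoff from B: p·4 + (1−p)·(-3) = 7p - 3
  Player 2's payoff from A: p·0 + (1−p)·(-2) = 2p - 2
  7p - 3 = 2p - 2  ⇒  5p = 1  ⇒  p = 1/5.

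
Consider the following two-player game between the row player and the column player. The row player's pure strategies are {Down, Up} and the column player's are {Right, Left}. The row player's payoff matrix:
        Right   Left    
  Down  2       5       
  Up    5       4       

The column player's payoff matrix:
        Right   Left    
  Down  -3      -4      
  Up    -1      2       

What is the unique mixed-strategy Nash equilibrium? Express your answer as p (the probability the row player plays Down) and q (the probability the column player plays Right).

p = 3/4, q = 1/4

The column player's indifference between Right and Left determines the row player's mixing probability p:
  the column player's expected payoff from Right: p·(-3) + (1−p)·(-1) = -2p - 1
  the column player's expected payoff from Left: p·(-4) + (1−p)·2 = -6p + 2
  -2p - 1 = -6p + 2  ⇒  4p = 3  ⇒  p = 3/4.
The row player's indifference between Down and Up determines the column player's mixing probability q:
  the row player's payoff from Down: q·2 + (1−q)·5 = -3q + 5
  the row player's payoff from Up: q·5 + (1−q)·4 = q + 4
  -3q + 5 = q + 4  ⇒  -4q = -1  ⇒  q = 1/4.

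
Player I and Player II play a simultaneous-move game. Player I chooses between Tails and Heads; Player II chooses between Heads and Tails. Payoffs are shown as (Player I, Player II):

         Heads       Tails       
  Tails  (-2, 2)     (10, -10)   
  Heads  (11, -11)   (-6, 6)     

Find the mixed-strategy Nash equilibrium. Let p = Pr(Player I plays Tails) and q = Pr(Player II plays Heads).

p = 17/29, q = 16/29

In a mixed equilibrium Player II is indifferent between Heads and Tails; this condition fixes p.
  Player II's expected payoff from Heads: p·2 + (1−p)·(-11) = 13p - 11
  Player II's expected payoff from Tails: p·(-10) + (1−p)·6 = -16p + 6
  13p - 11 = -16p + 6  ⇒  29p = 17  ⇒  p = 17/29.
Player I's indifference between Tails and Heads determines Player II's mixing probability q:
  Player I's payoff from Tails: q·(-2) + (1−q)·10 = -12q + 10
  Player I's payoff from Heads: q·11 + (1−q)·(-6) = 17q - 6
  -12q + 10 = 17q - 6  ⇒  -29q = -16  ⇒  q = 16/29.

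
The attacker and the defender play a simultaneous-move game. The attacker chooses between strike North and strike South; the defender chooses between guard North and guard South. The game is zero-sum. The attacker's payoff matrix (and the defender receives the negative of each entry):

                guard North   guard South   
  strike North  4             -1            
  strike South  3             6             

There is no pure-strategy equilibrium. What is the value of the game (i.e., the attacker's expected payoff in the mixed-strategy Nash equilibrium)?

The attacker's indifference between strike North and strike South determines the defender's mixing probability q:
  the attacker's payoff from strike North: q·4 + (1−q)·(-1) = 5q - 1
  the attacker's payoff from strike South: q·3 + (1−q)·6 = -3q + 6
  5q - 1 = -3q + 6  ⇒  8q = 7  ⇒  q = 7/8.
The value is the attacker's expected payoff against this mix (using strike North): (7/8)·4 + (1/8)·(-1) = 27/8.

v = 27/8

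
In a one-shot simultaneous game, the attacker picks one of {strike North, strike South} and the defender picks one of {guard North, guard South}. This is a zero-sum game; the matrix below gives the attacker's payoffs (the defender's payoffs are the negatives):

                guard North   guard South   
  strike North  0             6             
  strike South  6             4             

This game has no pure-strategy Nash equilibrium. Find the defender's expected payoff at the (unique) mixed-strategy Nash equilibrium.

For the defender to be willing to mix, the defender must be indifferent between guard North and guard South, which pins down the attacker's mix.
  the defender's payoff to guard North: p·0 + (1−p)·(-6) = 6p - 6
  the defender's payoff to guard South: p·(-6) + (1−p)·(-4) = -2p - 4
  6p - 6 = -2p - 4  ⇒  8p = 2  ⇒  p = 1/4.
At equilibrium the defender is indifferent across columns, so the defender's payoff equals the payoff from guard North: (1/4)·0 + (3/4)·(-6) = -9/2.

-9/2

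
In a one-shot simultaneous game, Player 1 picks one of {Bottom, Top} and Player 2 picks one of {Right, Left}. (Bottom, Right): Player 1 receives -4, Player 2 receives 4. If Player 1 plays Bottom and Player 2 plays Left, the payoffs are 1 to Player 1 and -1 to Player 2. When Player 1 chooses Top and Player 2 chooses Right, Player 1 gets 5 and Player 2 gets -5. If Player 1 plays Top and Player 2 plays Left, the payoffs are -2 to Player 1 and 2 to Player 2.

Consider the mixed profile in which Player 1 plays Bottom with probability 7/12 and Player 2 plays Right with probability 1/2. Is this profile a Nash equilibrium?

No

Given Player 2's mix q = 1/2, Player 1's payoff from Bottom is -3/2 but from Top is 3/2. Player 1 strictly prefers Top, so Player 1 would not mix.
So the proposed profile is not a Nash equilibrium.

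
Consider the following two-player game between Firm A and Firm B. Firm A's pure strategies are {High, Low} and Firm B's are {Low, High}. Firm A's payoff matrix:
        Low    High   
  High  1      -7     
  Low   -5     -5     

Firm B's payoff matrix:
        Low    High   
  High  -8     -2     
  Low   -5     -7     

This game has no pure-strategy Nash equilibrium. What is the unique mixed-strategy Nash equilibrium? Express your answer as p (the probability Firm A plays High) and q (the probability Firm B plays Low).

For Firm B to be willing to mix, Firm B must be indifferent between Low and High, which pins down Firm A's mix.
  Firm B's payoff from Low: p·(-8) + (1−p)·(-5) = -3p - 5
  Firm B's payoff from High: p·(-2) + (1−p)·(-7) = 5p - 7
  -3p - 5 = 5p - 7  ⇒  -8p = -2  ⇒  p = 1/4.
Firm A's indifference between High and Low determines Firm B's mixing probability q:
  Firm A's expected payoff from High: q·1 + (1−q)·(-7) = 8q - 7
  Firm A's expected payoff from Low: q·(-5) + (1−q)·(-5) = -5
  8q - 7 = -5  ⇒  8q = 2  ⇒  q = 1/4.

p = 1/4, q = 1/4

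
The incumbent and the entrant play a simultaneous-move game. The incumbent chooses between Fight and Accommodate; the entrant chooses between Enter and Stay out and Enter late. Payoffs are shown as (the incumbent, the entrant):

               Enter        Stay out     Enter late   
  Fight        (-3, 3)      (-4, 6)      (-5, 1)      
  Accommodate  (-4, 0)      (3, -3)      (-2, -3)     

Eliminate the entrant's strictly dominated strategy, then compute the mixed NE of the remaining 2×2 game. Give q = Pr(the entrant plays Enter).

q = 7/8

The entrant's strategy Enter late is strictly dominated by Enter: 3 > 1 and 0 > -3. Eliminate Enter late.
The entrant's mix must leave the incumbent indifferent between Fight and Accommodate.
  the incumbent's payoff from Fight: q·(-3) + (1−q)·(-4) = q - 4
  the incumbent's payoff from Accommodate: q·(-4) + (1−q)·3 = -7q + 3
  q - 4 = -7q + 3  ⇒  8q = 7  ⇒  q = 7/8.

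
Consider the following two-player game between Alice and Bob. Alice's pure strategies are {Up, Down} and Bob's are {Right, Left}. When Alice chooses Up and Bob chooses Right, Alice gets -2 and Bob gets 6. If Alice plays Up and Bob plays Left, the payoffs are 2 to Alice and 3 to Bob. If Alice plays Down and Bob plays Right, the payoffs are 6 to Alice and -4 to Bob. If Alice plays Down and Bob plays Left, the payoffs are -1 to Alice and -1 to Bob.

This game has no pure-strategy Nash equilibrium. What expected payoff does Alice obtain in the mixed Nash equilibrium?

Alice's indifference between Up and Down determines Bob's mixing probability q:
  Alice's expected payoff from Up: q·(-2) + (1−q)·2 = -4q + 2
  Alice's expected payoff from Down: q·6 + (1−q)·(-1) = 7q - 1
  -4q + 2 = 7q - 1  ⇒  -11q = -3  ⇒  q = 3/11.
At equilibrium Alice is indifferent across rows, so Alice's payoff equals the payoff from Up: (3/11)·(-2) + (8/11)·2 = 10/11.

10/11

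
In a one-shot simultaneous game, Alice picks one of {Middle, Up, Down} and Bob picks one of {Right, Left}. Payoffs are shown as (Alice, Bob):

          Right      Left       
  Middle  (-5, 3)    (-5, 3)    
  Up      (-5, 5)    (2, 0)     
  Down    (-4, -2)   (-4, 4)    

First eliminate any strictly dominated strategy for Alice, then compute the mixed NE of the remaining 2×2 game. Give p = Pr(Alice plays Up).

p = 6/11

Alice's strategy Middle is strictly dominated by Down: -4 > -5 and -4 > -5. Eliminate Middle.
Alice's mix must leave Bob indifferent between Right and Left.
  Bob's expected payoff from Right: p·5 + (1−p)·(-2) = 7p - 2
  Bob's expected payoff from Left: p·0 + (1−p)·4 = -4p + 4
  7p - 2 = -4p + 4  ⇒  11p = 6  ⇒  p = 6/11.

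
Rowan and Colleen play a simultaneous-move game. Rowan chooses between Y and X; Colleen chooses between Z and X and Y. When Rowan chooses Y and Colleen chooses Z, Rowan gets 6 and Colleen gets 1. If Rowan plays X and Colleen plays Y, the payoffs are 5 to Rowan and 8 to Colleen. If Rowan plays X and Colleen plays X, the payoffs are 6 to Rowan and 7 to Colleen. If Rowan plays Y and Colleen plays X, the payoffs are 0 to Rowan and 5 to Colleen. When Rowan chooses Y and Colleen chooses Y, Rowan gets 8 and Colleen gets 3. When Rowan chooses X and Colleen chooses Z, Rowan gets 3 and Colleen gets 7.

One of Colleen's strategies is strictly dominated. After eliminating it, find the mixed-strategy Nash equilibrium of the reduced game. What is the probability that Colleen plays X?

q = 1/3

Colleen's strategy Z is strictly dominated by Y: 3 > 1 and 8 > 7. Eliminate Z.
Rowan's indifference between Y and X determines Colleen's mixing probability q:
  Rowan's payoff to Y: q·0 + (1−q)·8 = -8q + 8
  Rowan's payoff to X: q·6 + (1−q)·5 = q + 5
  -8q + 8 = q + 5  ⇒  -9q = -3  ⇒  q = 1/3.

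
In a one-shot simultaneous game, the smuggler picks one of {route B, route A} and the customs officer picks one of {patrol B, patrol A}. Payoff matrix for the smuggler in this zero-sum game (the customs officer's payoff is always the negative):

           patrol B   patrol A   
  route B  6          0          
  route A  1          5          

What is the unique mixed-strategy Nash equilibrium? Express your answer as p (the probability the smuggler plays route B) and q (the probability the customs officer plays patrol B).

In a mixed equilibrium the customs officer is indifferent between patrol B and patrol A; this condition fixes p.
  the customs officer's expected payoff from patrol B: p·(-6) + (1−p)·(-1) = -5p - 1
  the customs officer's expected payoff from patrol A: p·0 + (1−p)·(-5) = 5p - 5
  -5p - 1 = 5p - 5  ⇒  -10p = -4  ⇒  p = 2/5.
For the smuggler to be willing to mix, the smuggler must be indifferent between route B and route A, which pins down the customs officer's mix.
  the smuggler's payoff to route B: q·6 + (1−q)·0 = 6q
  the smuggler's payoff to route A: q·1 + (1−q)·5 = -4q + 5
  6q = -4q + 5  ⇒  10q = 5  ⇒  q = 1/2.

p = 2/5, q = 1/2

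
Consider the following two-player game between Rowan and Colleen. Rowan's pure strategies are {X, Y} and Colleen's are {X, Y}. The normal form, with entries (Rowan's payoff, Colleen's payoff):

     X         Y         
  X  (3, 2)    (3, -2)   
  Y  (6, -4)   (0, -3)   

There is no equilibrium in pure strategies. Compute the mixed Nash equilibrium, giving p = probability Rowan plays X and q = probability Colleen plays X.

p = 1/5, q = 1/2

Rowan's mix must leave Colleen indifferent between X and Y.
  Colleen's expected payoff from X: p·2 + (1−p)·(-4) = 6p - 4
  Colleen's expected payoff from Y: p·(-2) + (1−p)·(-3) = p - 3
  6p - 4 = p - 3  ⇒  5p = 1  ⇒  p = 1/5.
Set Rowan's expected payoff from X equal to that from Y:
  Rowan's payoff from X: q·3 + (1−q)·3 = 3
  Rowan's payoff from Y: q·6 + (1−q)·0 = 6q
  3 = 6q  ⇒  -6q = -3  ⇒  q = 1/2.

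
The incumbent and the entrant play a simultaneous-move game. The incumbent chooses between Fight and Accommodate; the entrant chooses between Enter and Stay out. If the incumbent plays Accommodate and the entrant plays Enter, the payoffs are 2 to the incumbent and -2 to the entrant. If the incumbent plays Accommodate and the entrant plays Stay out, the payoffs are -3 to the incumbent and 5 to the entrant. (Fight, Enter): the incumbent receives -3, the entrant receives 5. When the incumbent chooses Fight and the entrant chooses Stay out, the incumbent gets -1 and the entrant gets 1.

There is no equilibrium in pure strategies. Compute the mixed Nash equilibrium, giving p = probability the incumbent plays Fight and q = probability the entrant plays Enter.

In a mixed equilibrium the entrant is indifferent between Enter and Stay out; this condition fixes p.
  the entrant's payoff to Enter: p·5 + (1−p)·(-2) = 7p - 2
  the entrant's payoff to Stay out: p·1 + (1−p)·5 = -4p + 5
  7p - 2 = -4p + 5  ⇒  11p = 7  ⇒  p = 7/11.
Set the incumbent's expected payoff from Fight equal to that from Accommodate:
  the incumbent's payoff from Fight: q·(-3) + (1−q)·(-1) = -2q - 1
  the incumbent's payoff from Accommodate: q·2 + (1−q)·(-3) = 5q - 3
  -2q - 1 = 5q - 3  ⇒  -7q = -2  ⇒  q = 2/7.

p = 7/11, q = 2/7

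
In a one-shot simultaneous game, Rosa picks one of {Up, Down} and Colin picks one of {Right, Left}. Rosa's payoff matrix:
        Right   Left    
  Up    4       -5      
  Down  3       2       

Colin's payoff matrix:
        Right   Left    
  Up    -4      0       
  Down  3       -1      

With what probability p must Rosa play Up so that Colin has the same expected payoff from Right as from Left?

In a mixed equilibrium Colin is indifferent between Right and Left; this condition fixes p.
  Colin's payoff to Right: p·(-4) + (1−p)·3 = -7p + 3
  Colin's payoff to Left: p·0 + (1−p)·(-1) = p - 1
  -7p + 3 = p - 1  ⇒  -8p = -4  ⇒  p = 1/2.

p = 1/2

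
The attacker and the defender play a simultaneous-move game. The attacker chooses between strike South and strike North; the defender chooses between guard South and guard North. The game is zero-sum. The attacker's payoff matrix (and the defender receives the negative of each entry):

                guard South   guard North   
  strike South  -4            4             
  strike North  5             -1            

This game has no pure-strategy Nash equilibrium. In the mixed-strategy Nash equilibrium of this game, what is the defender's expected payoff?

The attacker's mix must leave the defender indifferent between guard South and guard North.
  the defender's payoff to guard South: p·4 + (1−p)·(-5) = 9p - 5
  the defender's payoff to guard North: p·(-4) + (1−p)·1 = -5p + 1
  9p - 5 = -5p + 1  ⇒  14p = 6  ⇒  p = 3/7.
At equilibrium the defender is indifferent across columns, so the defender's payoff equals the payoff from guard South: (3/7)·4 + (4/7)·(-5) = -8/7.

-8/7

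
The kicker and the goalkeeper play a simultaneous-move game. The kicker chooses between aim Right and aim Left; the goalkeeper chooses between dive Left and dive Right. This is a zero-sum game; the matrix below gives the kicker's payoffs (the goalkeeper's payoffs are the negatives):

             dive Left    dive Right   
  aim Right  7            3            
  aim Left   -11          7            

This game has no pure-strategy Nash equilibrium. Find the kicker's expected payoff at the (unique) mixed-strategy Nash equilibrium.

41/11

The kicker's indifference between aim Right and aim Left determines the goalkeeper's mixing probability q:
  the kicker's expected payoff from aim Right: q·7 + (1−q)·3 = 4q + 3
  the kicker's expected payoff from aim Left: q·(-11) + (1−q)·7 = -18q + 7
  4q + 3 = -18q + 7  ⇒  22q = 4  ⇒  q = 2/11.
At equilibrium the kicker is indifferent across rows, so the kicker's payoff equals the payoff from aim Right: (2/11)·7 + (9/11)·3 = 41/11.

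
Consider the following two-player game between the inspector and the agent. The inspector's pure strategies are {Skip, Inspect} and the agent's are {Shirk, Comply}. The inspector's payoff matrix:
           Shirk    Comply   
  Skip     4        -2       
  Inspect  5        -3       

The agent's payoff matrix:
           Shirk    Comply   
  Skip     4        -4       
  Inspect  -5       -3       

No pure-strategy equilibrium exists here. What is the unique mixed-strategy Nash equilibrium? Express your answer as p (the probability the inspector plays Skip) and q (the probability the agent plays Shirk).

p = 1/5, q = 1/2

The inspector's mix must leave the agent indifferent between Shirk and Comply.
  the agent's payoff from Shirk: p·4 + (1−p)·(-5) = 9p - 5
  the agent's payoff from Comply: p·(-4) + (1−p)·(-3) = -p - 3
  9p - 5 = -p - 3  ⇒  10p = 2  ⇒  p = 1/5.
For the inspector to be willing to mix, the inspector must be indifferent between Skip and Inspect, which pins down the agent's mix.
  the inspector's payoff from Skip: q·4 + (1−q)·(-2) = 6q - 2
  the inspector's payoff from Inspect: q·5 + (1−q)·(-3) = 8q - 3
  6q - 2 = 8q - 3  ⇒  -2q = -1  ⇒  q = 1/2.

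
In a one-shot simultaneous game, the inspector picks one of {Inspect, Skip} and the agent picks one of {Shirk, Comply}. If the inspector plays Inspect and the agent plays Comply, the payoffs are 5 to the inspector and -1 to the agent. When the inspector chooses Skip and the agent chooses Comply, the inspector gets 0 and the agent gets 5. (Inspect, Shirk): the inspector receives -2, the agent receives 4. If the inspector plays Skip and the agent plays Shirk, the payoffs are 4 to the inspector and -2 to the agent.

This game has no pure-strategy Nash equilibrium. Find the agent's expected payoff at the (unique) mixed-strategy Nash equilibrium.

The agent's indifference between Shirk and Comply determines the inspector's mixing probability p:
  the agent's payoff to Shirk: p·4 + (1−p)·(-2) = 6p - 2
  the agent's payoff to Comply: p·(-1) + (1−p)·5 = -6p + 5
  6p - 2 = -6p + 5  ⇒  12p = 7  ⇒  p = 7/12.
At equilibrium the agent is indifferent across columns, so the agent's payoff equals the payoff from Shirk: (7/12)·4 + (5/12)·(-2) = 3/2.

3/2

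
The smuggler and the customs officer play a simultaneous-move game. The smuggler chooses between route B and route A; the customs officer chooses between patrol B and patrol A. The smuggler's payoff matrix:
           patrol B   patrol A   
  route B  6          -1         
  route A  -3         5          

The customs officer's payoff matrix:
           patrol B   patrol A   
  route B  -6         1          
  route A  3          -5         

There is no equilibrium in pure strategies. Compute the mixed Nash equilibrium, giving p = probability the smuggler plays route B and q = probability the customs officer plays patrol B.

Set the customs officer's expected payoff from patrol B equal to that from patrol A:
  the customs officer's payoff to patrol B: p·(-6) + (1−p)·3 = -9p + 3
  the customs officer's payoff to patrol A: p·1 + (1−p)·(-5) = 6p - 5
  -9p + 3 = 6p - 5  ⇒  -15p = -8  ⇒  p = 8/15.
For the smuggler to be willing to mix, the smuggler must be indifferent between route B and route A, which pins down the customs officer's mix.
  the smuggler's payoff to route B: q·6 + (1−q)·(-1) = 7q - 1
  the smuggler's payoff to route A: q·(-3) + (1−q)·5 = -8q + 5
  7q - 1 = -8q + 5  ⇒  15q = 6  ⇒  q = 2/5.

p = 8/15, q = 2/5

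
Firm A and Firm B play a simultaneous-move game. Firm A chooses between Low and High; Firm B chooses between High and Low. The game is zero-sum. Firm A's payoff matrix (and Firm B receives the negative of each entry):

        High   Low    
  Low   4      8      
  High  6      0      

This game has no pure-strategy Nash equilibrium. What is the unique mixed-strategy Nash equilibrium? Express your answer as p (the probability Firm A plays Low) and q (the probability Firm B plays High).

p = 3/5, q = 4/5

Firm A's mix must leave Firm B indifferent between High and Low.
  Firm B's expected payoff from High: p·(-4) + (1−p)·(-6) = 2p - 6
  Firm B's expected payoff from Low: p·(-8) + (1−p)·0 = -8p
  2p - 6 = -8p  ⇒  10p = 6  ⇒  p = 3/5.
For Firm A to be willing to mix, Firm A must be indifferent between Low and High, which pins down Firm B's mix.
  Firm A's payoff from Low: q·4 + (1−q)·8 = -4q + 8
  Firm A's payoff from High: q·6 + (1−q)·0 = 6q
  -4q + 8 = 6q  ⇒  -10q = -8  ⇒  q = 4/5.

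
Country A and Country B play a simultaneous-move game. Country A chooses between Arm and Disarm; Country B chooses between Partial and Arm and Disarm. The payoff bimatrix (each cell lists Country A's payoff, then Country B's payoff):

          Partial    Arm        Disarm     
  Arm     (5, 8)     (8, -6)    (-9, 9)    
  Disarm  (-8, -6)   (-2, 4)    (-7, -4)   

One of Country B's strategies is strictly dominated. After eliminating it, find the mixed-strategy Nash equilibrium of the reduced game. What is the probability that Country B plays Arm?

q = 1/6

Country B's strategy Partial is strictly dominated by Disarm: 9 > 8 and -4 > -6. Eliminate Partial.
Set Country A's expected payoff from Arm equal to that from Disarm:
  Country A's expected payoff from Arm: q·8 + (1−q)·(-9) = 17q - 9
  Country A's expected payoff from Disarm: q·(-2) + (1−q)·(-7) = 5q - 7
  17q - 9 = 5q - 7  ⇒  12q = 2  ⇒  q = 1/6.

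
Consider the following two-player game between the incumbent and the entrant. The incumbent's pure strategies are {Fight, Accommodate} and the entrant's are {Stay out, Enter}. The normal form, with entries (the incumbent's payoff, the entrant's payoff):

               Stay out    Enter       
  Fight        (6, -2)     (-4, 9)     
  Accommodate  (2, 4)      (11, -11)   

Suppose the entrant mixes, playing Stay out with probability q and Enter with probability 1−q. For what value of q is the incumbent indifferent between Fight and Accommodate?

The incumbent's indifference between Fight and Accommodate determines the entrant's mixing probability q:
  the incumbent's payoff from Fight: q·6 + (1−q)·(-4) = 10q - 4
  the incumbent's payoff from Accommodate: q·2 + (1−q)·11 = -9q + 11
  10q - 4 = -9q + 11  ⇒  19q = 15  ⇒  q = 15/19.

q = 15/19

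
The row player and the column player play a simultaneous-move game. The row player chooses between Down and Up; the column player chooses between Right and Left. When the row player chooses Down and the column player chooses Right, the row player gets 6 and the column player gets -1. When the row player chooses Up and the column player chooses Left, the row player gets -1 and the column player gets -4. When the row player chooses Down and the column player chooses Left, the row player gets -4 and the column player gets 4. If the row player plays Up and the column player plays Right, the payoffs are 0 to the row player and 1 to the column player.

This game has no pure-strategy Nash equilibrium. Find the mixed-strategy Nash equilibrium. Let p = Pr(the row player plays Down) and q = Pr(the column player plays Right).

The row player's mix must leave the column player indifferent between Right and Left.
  the column player's payoff from Right: p·(-1) + (1−p)·1 = -2p + 1
  the column player's payoff from Left: p·4 + (1−p)·(-4) = 8p - 4
  -2p + 1 = 8p - 4  ⇒  -10p = -5  ⇒  p = 1/2.
Set the row player's expected payoff from Down equal to that from Up:
  the row player's payoff from Down: q·6 + (1−q)·(-4) = 10q - 4
  the row player's payoff from Up: q·0 + (1−q)·(-1) = q - 1
  10q - 4 = q - 1  ⇒  9q = 3  ⇒  q = 1/3.

p = 1/2, q = 1/3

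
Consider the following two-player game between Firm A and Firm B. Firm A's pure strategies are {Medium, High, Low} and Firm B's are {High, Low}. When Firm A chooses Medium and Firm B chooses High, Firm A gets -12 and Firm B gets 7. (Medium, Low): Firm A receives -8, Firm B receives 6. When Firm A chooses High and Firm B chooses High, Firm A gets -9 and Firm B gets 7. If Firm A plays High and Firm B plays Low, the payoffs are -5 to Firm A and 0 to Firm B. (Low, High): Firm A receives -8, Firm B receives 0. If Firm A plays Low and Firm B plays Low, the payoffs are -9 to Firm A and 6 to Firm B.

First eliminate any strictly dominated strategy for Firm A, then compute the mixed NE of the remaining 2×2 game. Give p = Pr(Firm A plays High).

Firm A's strategy Medium is strictly dominated by High: -9 > -12 and -5 > -8. Eliminate Medium.
Set Firm B's expected payoff from High equal to that from Low:
  Firm B's payoff from High: p·7 + (1−p)·0 = 7p
  Firm B's payoff from Low: p·0 + (1−p)·6 = -6p + 6
  7p = -6p + 6  ⇒  13p = 6  ⇒  p = 6/13.

p = 6/13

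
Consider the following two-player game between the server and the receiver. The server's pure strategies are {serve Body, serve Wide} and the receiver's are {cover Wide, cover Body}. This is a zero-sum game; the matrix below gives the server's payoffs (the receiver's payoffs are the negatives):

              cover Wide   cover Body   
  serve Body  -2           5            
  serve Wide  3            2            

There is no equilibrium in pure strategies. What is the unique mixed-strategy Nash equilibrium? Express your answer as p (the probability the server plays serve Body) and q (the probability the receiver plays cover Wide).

p = 1/8, q = 3/8

In a mixed equilibrium the receiver is indifferent between cover Wide and cover Body; this condition fixes p.
  the receiver's payoff to cover Wide: p·2 + (1−p)·(-3) = 5p - 3
  the receiver's payoff to cover Body: p·(-5) + (1−p)·(-2) = -3p - 2
  5p - 3 = -3p - 2  ⇒  8p = 1  ⇒  p = 1/8.
Set the server's expected payoff from serve Body equal to that from serve Wide:
  the server's payoff to serve Body: q·(-2) + (1−q)·5 = -7q + 5
  the server's payoff to serve Wide: q·3 + (1−q)·2 = q + 2
  -7q + 5 = q + 2  ⇒  -8q = -3  ⇒  q = 3/8.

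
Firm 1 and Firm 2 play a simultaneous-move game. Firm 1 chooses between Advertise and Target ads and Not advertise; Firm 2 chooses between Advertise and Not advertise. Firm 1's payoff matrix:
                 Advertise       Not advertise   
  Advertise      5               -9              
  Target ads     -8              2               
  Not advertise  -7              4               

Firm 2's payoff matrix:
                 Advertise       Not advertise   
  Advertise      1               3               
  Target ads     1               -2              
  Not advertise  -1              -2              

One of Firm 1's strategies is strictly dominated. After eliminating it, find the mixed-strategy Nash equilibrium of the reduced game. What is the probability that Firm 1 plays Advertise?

Firm 1's strategy Target ads is strictly dominated by Not advertise: -7 > -8 and 4 > 2. Eliminate Target ads.
For Firm 2 to be willing to mix, Firm 2 must be indifferent between Advertise and Not advertise, which pins down Firm 1's mix.
  Firm 2's payoff from Advertise: p·1 + (1−p)·(-1) = 2p - 1
  Firm 2's payoff from Not advertise: p·3 + (1−p)·(-2) = 5p - 2
  2p - 1 = 5p - 2  ⇒  -3p = -1  ⇒  p = 1/3.

p = 1/3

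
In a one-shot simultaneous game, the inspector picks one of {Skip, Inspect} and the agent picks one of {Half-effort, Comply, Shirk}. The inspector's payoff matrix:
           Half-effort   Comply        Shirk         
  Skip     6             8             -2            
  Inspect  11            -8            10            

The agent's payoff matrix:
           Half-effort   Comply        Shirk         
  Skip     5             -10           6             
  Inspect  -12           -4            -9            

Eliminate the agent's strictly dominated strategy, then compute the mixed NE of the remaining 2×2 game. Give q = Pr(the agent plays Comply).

The agent's strategy Half-effort is strictly dominated by Shirk: 6 > 5 and -9 > -12. Eliminate Half-effort.
For the inspector to be willing to mix, the inspector must be indifferent between Skip and Inspect, which pins down the agent's mix.
  the inspector's payoff to Skip: q·8 + (1−q)·(-2) = 10q - 2
  the inspector's payoff to Inspect: q·(-8) + (1−q)·10 = -18q + 10
  10q - 2 = -18q + 10  ⇒  28q = 12  ⇒  q = 3/7.

q = 3/7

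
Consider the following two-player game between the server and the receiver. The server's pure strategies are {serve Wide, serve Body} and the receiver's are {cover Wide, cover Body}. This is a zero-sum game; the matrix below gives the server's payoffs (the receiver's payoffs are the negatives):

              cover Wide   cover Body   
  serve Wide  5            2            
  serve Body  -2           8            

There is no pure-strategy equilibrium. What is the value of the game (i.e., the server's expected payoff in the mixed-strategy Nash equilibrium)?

For the server to be willing to mix, the server must be indifferent between serve Wide and serve Body, which pins down the receiver's mix.
  the server's expected payoff from serve Wide: q·5 + (1−q)·2 = 3q + 2
  the server's expected payoff from serve Body: q·(-2) + (1−q)·8 = -10q + 8
  3q + 2 = -10q + 8  ⇒  13q = 6  ⇒  q = 6/13.
The value is the server's expected payoff against this mix (using serve Wide): (6/13)·5 + (7/13)·2 = 44/13.

v = 44/13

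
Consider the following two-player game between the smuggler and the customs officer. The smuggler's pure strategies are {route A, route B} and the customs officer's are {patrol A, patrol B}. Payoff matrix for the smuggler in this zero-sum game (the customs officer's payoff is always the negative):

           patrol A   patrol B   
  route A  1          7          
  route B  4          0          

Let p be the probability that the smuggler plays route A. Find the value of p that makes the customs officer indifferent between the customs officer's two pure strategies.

Set the customs officer's expected payoff from patrol A equal to that from patrol B:
  the customs officer's payoff to patrol A: p·(-1) + (1−p)·(-4) = 3p - 4
  the customs officer's payoff to patrol B: p·(-7) + (1−p)·0 = -7p
  3p - 4 = -7p  ⇒  10p = 4  ⇒  p = 2/5.

p = 2/5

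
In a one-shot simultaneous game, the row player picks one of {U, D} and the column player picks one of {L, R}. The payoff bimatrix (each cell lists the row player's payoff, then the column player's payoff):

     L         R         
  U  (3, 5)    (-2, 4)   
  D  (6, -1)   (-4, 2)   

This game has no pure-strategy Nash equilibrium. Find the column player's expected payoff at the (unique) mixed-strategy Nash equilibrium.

7/2

The column player's indifference between L and R determines the row player's mixing probability p:
  the column player's payoff from L: p·5 + (1−p)·(-1) = 6p - 1
  the column player's payoff from R: p·4 + (1−p)·2 = 2p + 2
  6p - 1 = 2p + 2  ⇒  4p = 3  ⇒  p = 3/4.
At equilibrium the column player is indifferent across columns, so the column player's payoff equals the payoff from L: (3/4)·5 + (1/4)·(-1) = 7/2.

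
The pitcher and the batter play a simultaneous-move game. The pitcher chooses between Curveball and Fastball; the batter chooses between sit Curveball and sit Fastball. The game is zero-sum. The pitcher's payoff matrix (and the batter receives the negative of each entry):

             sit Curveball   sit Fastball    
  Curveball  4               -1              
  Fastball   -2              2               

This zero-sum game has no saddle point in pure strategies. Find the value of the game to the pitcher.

In a mixed equilibrium the pitcher is indifferent between Curveball and Fastball; this condition fixes q.
  the pitcher's payoff from Curveball: q·4 + (1−q)·(-1) = 5q - 1
  the pitcher's payoff from Fastball: q·(-2) + (1−q)·2 = -4q + 2
  5q - 1 = -4q + 2  ⇒  9q = 3  ⇒  q = 1/3.
The value is the pitcher's expected payoff against this mix (using Curveball): (1/3)·4 + (2/3)·(-1) = 2/3.

v = 2/3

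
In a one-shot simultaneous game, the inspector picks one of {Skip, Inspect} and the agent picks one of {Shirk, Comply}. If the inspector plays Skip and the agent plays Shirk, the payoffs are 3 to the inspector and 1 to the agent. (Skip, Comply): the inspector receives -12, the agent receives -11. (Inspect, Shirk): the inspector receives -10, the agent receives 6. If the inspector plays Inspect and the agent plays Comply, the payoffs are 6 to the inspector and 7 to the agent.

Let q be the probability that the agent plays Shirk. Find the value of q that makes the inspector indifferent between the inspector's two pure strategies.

The agent's mix must leave the inspector indifferent between Skip and Inspect.
  the inspector's payoff from Skip: q·3 + (1−q)·(-12) = 15q - 12
  the inspector's payoff from Inspect: q·(-10) + (1−q)·6 = -16q + 6
  15q - 12 = -16q + 6  ⇒  31q = 18  ⇒  q = 18/31.

q = 18/31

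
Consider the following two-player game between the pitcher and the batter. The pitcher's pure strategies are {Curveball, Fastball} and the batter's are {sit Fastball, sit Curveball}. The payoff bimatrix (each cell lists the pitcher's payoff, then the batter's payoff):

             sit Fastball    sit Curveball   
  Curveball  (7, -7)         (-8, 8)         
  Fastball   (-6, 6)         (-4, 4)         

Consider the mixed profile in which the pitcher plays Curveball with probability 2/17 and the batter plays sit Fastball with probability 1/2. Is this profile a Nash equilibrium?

Given the batter's mix q = 1/2, the pitcher's payoff from Curveball is -1/2 but from Fastball is -5. The pitcher strictly prefers Curveball, so the pitcher would not mix.
So the proposed profile is not a Nash equilibrium.

No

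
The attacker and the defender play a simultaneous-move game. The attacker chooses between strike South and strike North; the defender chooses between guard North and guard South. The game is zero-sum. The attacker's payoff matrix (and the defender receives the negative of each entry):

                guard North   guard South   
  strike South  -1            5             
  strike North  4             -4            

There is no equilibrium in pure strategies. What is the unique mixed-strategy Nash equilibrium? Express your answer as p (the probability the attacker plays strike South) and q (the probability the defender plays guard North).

p = 4/7, q = 9/14

Set the defender's expected payoff from guard North equal to that from guard South:
  the defender's expected payoff from guard North: p·1 + (1−p)·(-4) = 5p - 4
  the defender's expected payoff from guard South: p·(-5) + (1−p)·4 = -9p + 4
  5p - 4 = -9p + 4  ⇒  14p = 8  ⇒  p = 4/7.
In a mixed equilibrium the attacker is indifferent between strike South and strike North; this condition fixes q.
  the attacker's payoff from strike South: q·(-1) + (1−q)·5 = -6q + 5
  the attacker's payoff from strike North: q·4 + (1−q)·(-4) = 8q - 4
  -6q + 5 = 8q - 4  ⇒  -14q = -9  ⇒  q = 9/14.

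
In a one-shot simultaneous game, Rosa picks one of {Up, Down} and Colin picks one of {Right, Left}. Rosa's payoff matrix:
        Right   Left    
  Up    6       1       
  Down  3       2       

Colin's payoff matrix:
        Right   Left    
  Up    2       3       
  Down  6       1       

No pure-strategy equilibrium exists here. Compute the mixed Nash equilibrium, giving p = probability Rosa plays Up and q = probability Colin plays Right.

p = 5/6, q = 1/4

Rosa's mix must leave Colin indifferent between Right and Left.
  Colin's expected payoff from Right: p·2 + (1−p)·6 = -4p + 6
  Colin's expected payoff from Left: p·3 + (1−p)·1 = 2p + 1
  -4p + 6 = 2p + 1  ⇒  -6p = -5  ⇒  p = 5/6.
Set Rosa's expected payoff from Up equal to that from Down:
  Rosa's payoff to Up: q·6 + (1−q)·1 = 5q + 1
  Rosa's payoff to Down: q·3 + (1−q)·2 = q + 2
  5q + 1 = q + 2  ⇒  4q = 1  ⇒  q = 1/4.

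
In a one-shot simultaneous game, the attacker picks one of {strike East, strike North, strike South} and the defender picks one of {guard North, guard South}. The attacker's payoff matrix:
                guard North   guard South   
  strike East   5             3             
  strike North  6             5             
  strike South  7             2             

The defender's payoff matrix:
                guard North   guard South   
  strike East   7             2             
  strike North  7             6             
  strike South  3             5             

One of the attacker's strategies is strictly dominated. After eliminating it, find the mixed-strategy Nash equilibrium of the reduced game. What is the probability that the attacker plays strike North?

The attacker's strategy strike East is strictly dominated by strike North: 6 > 5 and 5 > 3. Eliminate strike East.
The defender's indifference between guard North and guard South determines the attacker's mixing probability p:
  the defender's payoff to guard North: p·7 + (1−p)·3 = 4p + 3
  the defender's payoff to guard South: p·6 + (1−p)·5 = p + 5
  4p + 3 = p + 5  ⇒  3p = 2  ⇒  p = 2/3.

p = 2/3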